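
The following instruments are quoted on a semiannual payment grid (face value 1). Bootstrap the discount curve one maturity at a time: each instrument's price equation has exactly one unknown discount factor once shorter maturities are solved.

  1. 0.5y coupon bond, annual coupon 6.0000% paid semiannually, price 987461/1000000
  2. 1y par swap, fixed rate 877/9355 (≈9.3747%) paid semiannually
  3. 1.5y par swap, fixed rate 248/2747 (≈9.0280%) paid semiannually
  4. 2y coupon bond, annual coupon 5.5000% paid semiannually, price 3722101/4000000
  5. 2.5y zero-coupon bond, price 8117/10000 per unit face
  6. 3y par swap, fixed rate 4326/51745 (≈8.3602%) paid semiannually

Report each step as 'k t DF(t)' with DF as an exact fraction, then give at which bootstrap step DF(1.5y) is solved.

1 1/2 9587/10000
2 1 9123/10000
3 3/2 219/250
4 2 8321/10000
5 5/2 8117/10000
6 3 7837/10000
DF(1.5y) is solved at step 3

step 1 [0.5y] bond c/2=3/100: DF=(987461/1000000 − 3/100·(0))/(1+3/100) = 9587/10000 ≈ 0.958700
step 2 [1y] swap r/2=877/18710: DF=(1 − 877/18710·(0.958700))/(1+877/18710) = 9123/10000 ≈ 0.912300
step 3 [1.5y] swap r/2=124/2747: DF=(1 − 124/2747·(0.958700+0.912300))/(1+124/2747) = 219/250 ≈ 0.876000
step 4 [2y] bond c/2=11/400: DF=(3722101/4000000 − 11/400·(0.958700+0.912300+0.876000))/(1+11/400) = 8321/10000 ≈ 0.832100
step 5 [2.5y] zero: DF = P = 8117/10000 ≈ 0.811700
step 6 [3y] swap r/2=2163/51745: DF=(1 − 2163/51745·(0.958700+0.912300+0.876000+0.832100+0.811700))/(1+2163/51745) = 7837/10000 ≈ 0.783700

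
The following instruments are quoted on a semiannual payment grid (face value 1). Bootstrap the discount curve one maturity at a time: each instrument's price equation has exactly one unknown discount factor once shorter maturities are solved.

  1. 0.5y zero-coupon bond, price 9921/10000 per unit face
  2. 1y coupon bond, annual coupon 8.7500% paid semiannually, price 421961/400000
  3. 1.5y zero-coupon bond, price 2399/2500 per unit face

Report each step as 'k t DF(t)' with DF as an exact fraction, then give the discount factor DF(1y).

step 1 [0.5y] zero: DF = P = 9921/10000 ≈ 0.992100
step 2 [1y] bond c/2=7/160: DF=(421961/400000 − 7/160·(0.992100))/(1+7/160) = 9691/10000 ≈ 0.969100
step 3 [1.5y] zero: DF = P = 2399/2500 ≈ 0.959600

1 1/2 9921/10000
2 1 9691/10000
3 3/2 2399/2500
DF(1y) = 9691/10000 ≈ 0.969100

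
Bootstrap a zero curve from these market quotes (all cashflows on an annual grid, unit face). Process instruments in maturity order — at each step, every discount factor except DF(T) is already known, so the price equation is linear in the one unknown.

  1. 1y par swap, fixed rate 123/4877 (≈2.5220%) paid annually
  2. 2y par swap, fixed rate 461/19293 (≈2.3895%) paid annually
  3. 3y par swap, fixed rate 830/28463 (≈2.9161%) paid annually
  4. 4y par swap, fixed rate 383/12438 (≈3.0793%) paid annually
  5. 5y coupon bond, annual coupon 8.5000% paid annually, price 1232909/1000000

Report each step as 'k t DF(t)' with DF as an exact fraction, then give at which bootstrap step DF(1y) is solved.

step 1 [1y] swap r/1=123/4877: DF=(1 − 123/4877·(0))/(1+123/4877) = 4877/5000 ≈ 0.975400
step 2 [2y] swap r/1=461/19293: DF=(1 − 461/19293·(0.975400))/(1+461/19293) = 9539/10000 ≈ 0.953900
step 3 [3y] swap r/1=830/28463: DF=(1 − 830/28463·(0.975400+0.953900))/(1+830/28463) = 917/1000 ≈ 0.917000
step 4 [4y] swap r/1=383/12438: DF=(1 − 383/12438·(0.975400+0.953900+0.917000))/(1+383/12438) = 8851/10000 ≈ 0.885100
step 5 [5y] bond c/1=17/200: DF=(1232909/1000000 − 17/200·(0.975400+0.953900+0.917000+0.885100))/(1+17/200) = 211/250 ≈ 0.844000

1 1 4877/5000
2 2 9539/10000
3 3 917/1000
4 4 8851/10000
5 5 211/250
DF(1y) is solved at step 1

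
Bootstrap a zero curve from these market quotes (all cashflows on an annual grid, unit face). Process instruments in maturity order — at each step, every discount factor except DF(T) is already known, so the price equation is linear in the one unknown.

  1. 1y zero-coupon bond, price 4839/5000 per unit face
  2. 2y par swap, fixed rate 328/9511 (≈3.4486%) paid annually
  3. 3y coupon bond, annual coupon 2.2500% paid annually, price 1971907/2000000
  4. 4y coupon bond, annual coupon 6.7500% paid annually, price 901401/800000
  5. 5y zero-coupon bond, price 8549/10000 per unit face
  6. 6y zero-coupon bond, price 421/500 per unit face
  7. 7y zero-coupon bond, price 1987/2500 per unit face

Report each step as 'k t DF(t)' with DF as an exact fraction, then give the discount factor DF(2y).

step 1 [1y] zero: DF = P = 4839/5000 ≈ 0.967800
step 2 [2y] swap r/1=328/9511: DF=(1 − 328/9511·(0.967800))/(1+328/9511) = 584/625 ≈ 0.934400
step 3 [3y] bond c/1=9/400: DF=(1971907/2000000 − 9/400·(0.967800+0.934400))/(1+9/400) = 1153/1250 ≈ 0.922400
step 4 [4y] bond c/1=27/400: DF=(901401/800000 − 27/400·(0.967800+0.934400+0.922400))/(1+27/400) = 8769/10000 ≈ 0.876900
step 5 [5y] zero: DF = P = 8549/10000 ≈ 0.854900
step 6 [6y] zero: DF = P = 421/500 ≈ 0.842000
step 7 [7y] zero: DF = P = 1987/2500 ≈ 0.794800

1 1 4839/5000
2 2 584/625
3 3 1153/1250
4 4 8769/10000
5 5 8549/10000
6 6 421/500
7 7 1987/2500
DF(2y) = 584/625 ≈ 0.934400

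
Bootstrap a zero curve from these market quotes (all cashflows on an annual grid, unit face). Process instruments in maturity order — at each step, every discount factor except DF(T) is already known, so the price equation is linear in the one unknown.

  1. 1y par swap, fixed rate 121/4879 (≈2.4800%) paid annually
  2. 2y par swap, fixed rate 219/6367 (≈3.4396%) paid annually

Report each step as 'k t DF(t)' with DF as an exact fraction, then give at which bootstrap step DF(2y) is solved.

1 1 4879/5000
2 2 9343/10000
DF(2y) is solved at step 2

step 1 [1y] swap r/1=121/4879: DF=(1 − 121/4879·(0))/(1+121/4879) = 4879/5000 ≈ 0.975800
step 2 [2y] swap r/1=219/6367: DF=(1 − 219/6367·(0.975800))/(1+219/6367) = 9343/10000 ≈ 0.934300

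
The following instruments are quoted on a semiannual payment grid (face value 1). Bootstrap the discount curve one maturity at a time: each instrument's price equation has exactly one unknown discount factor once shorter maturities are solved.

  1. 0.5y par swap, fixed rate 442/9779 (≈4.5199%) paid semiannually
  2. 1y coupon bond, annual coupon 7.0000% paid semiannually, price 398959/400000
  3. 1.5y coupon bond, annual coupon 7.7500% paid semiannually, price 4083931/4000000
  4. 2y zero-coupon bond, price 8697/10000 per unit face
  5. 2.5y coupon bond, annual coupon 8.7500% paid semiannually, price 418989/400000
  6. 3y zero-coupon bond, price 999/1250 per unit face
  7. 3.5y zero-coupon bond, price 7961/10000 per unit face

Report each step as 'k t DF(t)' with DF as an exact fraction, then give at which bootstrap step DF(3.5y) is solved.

1 1/2 9779/10000
2 1 4653/5000
3 3/2 9117/10000
4 2 8697/10000
5 5/2 8489/10000
6 3 999/1250
7 7/2 7961/10000
DF(3.5y) is solved at step 7

step 1 [0.5y] swap r/2=221/9779: DF=(1 − 221/9779·(0))/(1+221/9779) = 9779/10000 ≈ 0.977900
step 2 [1y] bond c/2=7/200: DF=(398959/400000 − 7/200·(0.977900))/(1+7/200) = 4653/5000 ≈ 0.930600
step 3 [1.5y] bond c/2=31/800: DF=(4083931/4000000 − 31/800·(0.977900+0.930600))/(1+31/800) = 9117/10000 ≈ 0.911700
step 4 [2y] zero: DF = P = 8697/10000 ≈ 0.869700
step 5 [2.5y] bond c/2=7/160: DF=(418989/400000 − 7/160·(0.977900+0.930600+0.911700+0.869700))/(1+7/160) = 8489/10000 ≈ 0.848900
step 6 [3y] zero: DF = P = 999/1250 ≈ 0.799200
step 7 [3.5y] zero: DF = P = 7961/10000 ≈ 0.796100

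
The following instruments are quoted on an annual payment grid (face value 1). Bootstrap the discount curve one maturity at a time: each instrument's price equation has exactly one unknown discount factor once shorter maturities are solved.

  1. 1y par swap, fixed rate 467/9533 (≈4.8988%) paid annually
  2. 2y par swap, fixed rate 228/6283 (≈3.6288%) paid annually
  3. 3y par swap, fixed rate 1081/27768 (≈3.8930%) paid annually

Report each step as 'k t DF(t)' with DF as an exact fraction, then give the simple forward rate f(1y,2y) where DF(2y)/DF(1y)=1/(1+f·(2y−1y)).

step 1 [1y] swap r/1=467/9533: DF=(1 − 467/9533·(0))/(1+467/9533) = 9533/10000 ≈ 0.953300
step 2 [2y] swap r/1=228/6283: DF=(1 − 228/6283·(0.953300))/(1+228/6283) = 2329/2500 ≈ 0.931600
step 3 [3y] swap r/1=1081/27768: DF=(1 − 1081/27768·(0.953300+0.931600))/(1+1081/27768) = 8919/10000 ≈ 0.891900

1 1 9533/10000
2 2 2329/2500
3 3 8919/10000
f(1y,2y) = ((9533/10000)/(2329/2500) − 1)/(1) = 217/9316 ≈ 2.3293%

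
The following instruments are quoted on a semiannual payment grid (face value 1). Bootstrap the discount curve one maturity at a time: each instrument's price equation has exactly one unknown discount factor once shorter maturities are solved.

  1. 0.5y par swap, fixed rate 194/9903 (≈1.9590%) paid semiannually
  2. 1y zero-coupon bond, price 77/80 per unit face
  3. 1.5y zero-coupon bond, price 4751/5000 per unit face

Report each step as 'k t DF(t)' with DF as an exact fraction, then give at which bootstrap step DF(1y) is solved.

step 1 [0.5y] swap r/2=97/9903: DF=(1 − 97/9903·(0))/(1+97/9903) = 9903/10000 ≈ 0.990300
step 2 [1y] zero: DF = P = 77/80 ≈ 0.962500
step 3 [1.5y] zero: DF = P = 4751/5000 ≈ 0.950200

1 1/2 9903/10000
2 1 77/80
3 3/2 4751/5000
DF(1y) is solved at step 2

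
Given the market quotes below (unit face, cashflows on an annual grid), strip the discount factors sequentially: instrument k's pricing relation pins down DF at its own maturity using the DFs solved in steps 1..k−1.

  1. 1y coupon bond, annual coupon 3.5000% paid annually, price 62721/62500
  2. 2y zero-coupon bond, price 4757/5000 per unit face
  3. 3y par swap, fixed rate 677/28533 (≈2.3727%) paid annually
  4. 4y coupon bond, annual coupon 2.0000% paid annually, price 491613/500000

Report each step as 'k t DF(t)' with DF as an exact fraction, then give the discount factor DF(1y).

step 1 [1y] bond c/1=7/200: DF=(62721/62500 − 7/200·(0))/(1+7/200) = 606/625 ≈ 0.969600
step 2 [2y] zero: DF = P = 4757/5000 ≈ 0.951400
step 3 [3y] swap r/1=677/28533: DF=(1 − 677/28533·(0.969600+0.951400))/(1+677/28533) = 9323/10000 ≈ 0.932300
step 4 [4y] bond c/1=1/50: DF=(491613/500000 − 1/50·(0.969600+0.951400+0.932300))/(1+1/50) = 227/250 ≈ 0.908000

1 1 606/625
2 2 4757/5000
3 3 9323/10000
4 4 227/250
DF(1y) = 606/625 ≈ 0.969600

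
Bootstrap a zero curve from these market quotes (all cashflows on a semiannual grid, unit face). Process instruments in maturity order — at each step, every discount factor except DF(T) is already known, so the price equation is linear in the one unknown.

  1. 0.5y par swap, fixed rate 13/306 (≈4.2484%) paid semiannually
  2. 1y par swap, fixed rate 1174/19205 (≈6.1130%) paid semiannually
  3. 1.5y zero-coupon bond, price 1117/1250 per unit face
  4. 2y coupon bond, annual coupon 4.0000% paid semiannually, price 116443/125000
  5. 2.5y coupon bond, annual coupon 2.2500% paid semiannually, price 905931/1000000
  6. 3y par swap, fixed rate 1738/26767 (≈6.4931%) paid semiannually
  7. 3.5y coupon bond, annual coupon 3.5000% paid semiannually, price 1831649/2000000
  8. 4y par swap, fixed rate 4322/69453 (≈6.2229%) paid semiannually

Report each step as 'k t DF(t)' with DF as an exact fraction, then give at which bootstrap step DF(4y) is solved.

step 1 [0.5y] swap r/2=13/612: DF=(1 − 13/612·(0))/(1+13/612) = 612/625 ≈ 0.979200
step 2 [1y] swap r/2=587/19205: DF=(1 − 587/19205·(0.979200))/(1+587/19205) = 9413/10000 ≈ 0.941300
step 3 [1.5y] zero: DF = P = 1117/1250 ≈ 0.893600
step 4 [2y] bond c/2=1/50: DF=(116443/125000 − 1/50·(0.979200+0.941300+0.893600))/(1+1/50) = 8581/10000 ≈ 0.858100
step 5 [2.5y] bond c/2=9/800: DF=(905931/1000000 − 9/800·(0.979200+0.941300+0.893600+0.858100))/(1+9/800) = 171/200 ≈ 0.855000
step 6 [3y] swap r/2=869/26767: DF=(1 − 869/26767·(0.979200+0.941300+0.893600+0.858100+0.855000))/(1+869/26767) = 4131/5000 ≈ 0.826200
step 7 [3.5y] bond c/2=7/400: DF=(1831649/2000000 − 7/400·(0.979200+0.941300+0.893600+0.858100+0.855000+0.826200))/(1+7/400) = 101/125 ≈ 0.808000
step 8 [4y] swap r/2=2161/69453: DF=(1 − 2161/69453·(0.979200+0.941300+0.893600+0.858100+0.855000+0.826200+0.808000))/(1+2161/69453) = 7839/10000 ≈ 0.783900

1 1/2 612/625
2 1 9413/10000
3 3/2 1117/1250
4 2 8581/10000
5 5/2 171/200
6 3 4131/5000
7 7/2 101/125
8 4 7839/10000
DF(4y) is solved at step 8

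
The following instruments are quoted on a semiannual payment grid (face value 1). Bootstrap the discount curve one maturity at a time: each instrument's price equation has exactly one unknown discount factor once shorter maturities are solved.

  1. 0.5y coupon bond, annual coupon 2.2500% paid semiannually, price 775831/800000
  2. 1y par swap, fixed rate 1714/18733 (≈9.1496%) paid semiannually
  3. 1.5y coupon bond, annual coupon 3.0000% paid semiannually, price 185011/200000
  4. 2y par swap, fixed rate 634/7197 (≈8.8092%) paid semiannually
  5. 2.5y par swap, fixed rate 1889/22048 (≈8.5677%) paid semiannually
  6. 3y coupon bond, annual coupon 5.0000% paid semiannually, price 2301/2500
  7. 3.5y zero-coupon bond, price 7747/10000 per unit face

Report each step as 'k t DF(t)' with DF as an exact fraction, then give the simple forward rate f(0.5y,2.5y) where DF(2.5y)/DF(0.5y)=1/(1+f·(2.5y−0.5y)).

1 1/2 959/1000
2 1 9143/10000
3 3/2 8837/10000
4 2 1683/2000
5 5/2 8111/10000
6 3 494/625
7 7/2 7747/10000
f(0.5y,2.5y) = ((959/1000)/(8111/10000) − 1)/(2) = 1479/16222 ≈ 9.1172%

step 1 [0.5y] bond c/2=9/800: DF=(775831/800000 − 9/800·(0))/(1+9/800) = 959/1000 ≈ 0.959000
step 2 [1y] swap r/2=857/18733: DF=(1 − 857/18733·(0.959000))/(1+857/18733) = 9143/10000 ≈ 0.914300
step 3 [1.5y] bond c/2=3/200: DF=(185011/200000 − 3/200·(0.959000+0.914300))/(1+3/200) = 8837/10000 ≈ 0.883700
step 4 [2y] swap r/2=317/7197: DF=(1 − 317/7197·(0.959000+0.914300+0.883700))/(1+317/7197) = 1683/2000 ≈ 0.841500
step 5 [2.5y] swap r/2=1889/44096: DF=(1 − 1889/44096·(0.959000+0.914300+0.883700+0.841500))/(1+1889/44096) = 8111/10000 ≈ 0.811100
step 6 [3y] bond c/2=1/40: DF=(2301/2500 − 1/40·(0.959000+0.914300+0.883700+0.841500+0.811100))/(1+1/40) = 494/625 ≈ 0.790400
step 7 [3.5y] zero: DF = P = 7747/10000 ≈ 0.774700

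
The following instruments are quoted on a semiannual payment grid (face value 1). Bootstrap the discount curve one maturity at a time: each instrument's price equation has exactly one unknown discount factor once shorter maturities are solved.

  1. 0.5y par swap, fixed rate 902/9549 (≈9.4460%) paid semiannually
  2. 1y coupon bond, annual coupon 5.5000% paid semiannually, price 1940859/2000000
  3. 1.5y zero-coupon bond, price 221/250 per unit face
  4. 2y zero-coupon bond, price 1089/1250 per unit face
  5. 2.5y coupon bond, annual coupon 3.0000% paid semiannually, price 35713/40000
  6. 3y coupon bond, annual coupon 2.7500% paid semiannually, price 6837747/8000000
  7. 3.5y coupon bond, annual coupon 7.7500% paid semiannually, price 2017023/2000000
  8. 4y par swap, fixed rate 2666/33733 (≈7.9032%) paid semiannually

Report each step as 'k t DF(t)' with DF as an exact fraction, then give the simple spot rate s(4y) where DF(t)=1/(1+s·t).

step 1 [0.5y] swap r/2=451/9549: DF=(1 − 451/9549·(0))/(1+451/9549) = 9549/10000 ≈ 0.954900
step 2 [1y] bond c/2=11/400: DF=(1940859/2000000 − 11/400·(0.954900))/(1+11/400) = 9189/10000 ≈ 0.918900
step 3 [1.5y] zero: DF = P = 221/250 ≈ 0.884000
step 4 [2y] zero: DF = P = 1089/1250 ≈ 0.871200
step 5 [2.5y] bond c/2=3/200: DF=(35713/40000 − 3/200·(0.954900+0.918900+0.884000+0.871200))/(1+3/200) = 413/500 ≈ 0.826000
step 6 [3y] bond c/2=11/800: DF=(6837747/8000000 − 11/800·(0.954900+0.918900+0.884000+0.871200+0.826000))/(1+11/800) = 7827/10000 ≈ 0.782700
step 7 [3.5y] bond c/2=31/800: DF=(2017023/2000000 − 31/800·(0.954900+0.918900+0.884000+0.871200+0.826000+0.782700))/(1+31/800) = 1551/2000 ≈ 0.775500
step 8 [4y] swap r/2=1333/33733: DF=(1 − 1333/33733·(0.954900+0.918900+0.884000+0.871200+0.826000+0.782700+0.775500))/(1+1333/33733) = 3667/5000 ≈ 0.733400

1 1/2 9549/10000
2 1 9189/10000
3 3/2 221/250
4 2 1089/1250
5 5/2 413/500
6 3 7827/10000
7 7/2 1551/2000
8 4 3667/5000
s(4y) = (1/(3667/5000) − 1)/(4) = 1333/14668 ≈ 9.0878%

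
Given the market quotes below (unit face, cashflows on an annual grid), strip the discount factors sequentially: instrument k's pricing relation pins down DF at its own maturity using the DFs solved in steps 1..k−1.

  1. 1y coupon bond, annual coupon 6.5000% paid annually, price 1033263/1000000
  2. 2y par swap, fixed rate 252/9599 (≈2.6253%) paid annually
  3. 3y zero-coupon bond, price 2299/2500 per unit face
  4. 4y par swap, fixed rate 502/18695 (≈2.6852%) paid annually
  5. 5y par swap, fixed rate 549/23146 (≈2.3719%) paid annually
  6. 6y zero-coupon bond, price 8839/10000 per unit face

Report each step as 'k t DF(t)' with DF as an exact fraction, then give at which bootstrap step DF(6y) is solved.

1 1 4851/5000
2 2 1187/1250
3 3 2299/2500
4 4 2249/2500
5 5 4451/5000
6 6 8839/10000
DF(6y) is solved at step 6

step 1 [1y] bond c/1=13/200: DF=(1033263/1000000 − 13/200·(0))/(1+13/200) = 4851/5000 ≈ 0.970200
step 2 [2y] swap r/1=252/9599: DF=(1 − 252/9599·(0.970200))/(1+252/9599) = 1187/1250 ≈ 0.949600
step 3 [3y] zero: DF = P = 2299/2500 ≈ 0.919600
step 4 [4y] swap r/1=502/18695: DF=(1 − 502/18695·(0.970200+0.949600+0.919600))/(1+502/18695) = 2249/2500 ≈ 0.899600
step 5 [5y] swap r/1=549/23146: DF=(1 − 549/23146·(0.970200+0.949600+0.919600+0.899600))/(1+549/23146) = 4451/5000 ≈ 0.890200
step 6 [6y] zero: DF = P = 8839/10000 ≈ 0.883900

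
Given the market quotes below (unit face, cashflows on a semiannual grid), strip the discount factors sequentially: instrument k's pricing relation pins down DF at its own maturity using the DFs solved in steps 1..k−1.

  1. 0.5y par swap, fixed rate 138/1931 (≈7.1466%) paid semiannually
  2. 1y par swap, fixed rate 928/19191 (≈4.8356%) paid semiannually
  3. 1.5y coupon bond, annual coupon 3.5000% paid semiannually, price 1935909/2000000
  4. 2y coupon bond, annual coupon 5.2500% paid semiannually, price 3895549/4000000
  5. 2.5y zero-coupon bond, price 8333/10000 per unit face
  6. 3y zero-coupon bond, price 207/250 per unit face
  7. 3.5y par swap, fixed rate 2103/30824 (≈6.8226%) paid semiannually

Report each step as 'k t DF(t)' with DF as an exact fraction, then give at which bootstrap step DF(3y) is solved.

step 1 [0.5y] swap r/2=69/1931: DF=(1 − 69/1931·(0))/(1+69/1931) = 1931/2000 ≈ 0.965500
step 2 [1y] swap r/2=464/19191: DF=(1 − 464/19191·(0.965500))/(1+464/19191) = 596/625 ≈ 0.953600
step 3 [1.5y] bond c/2=7/400: DF=(1935909/2000000 − 7/400·(0.965500+0.953600))/(1+7/400) = 9183/10000 ≈ 0.918300
step 4 [2y] bond c/2=21/800: DF=(3895549/4000000 − 21/800·(0.965500+0.953600+0.918300))/(1+21/800) = 2191/2500 ≈ 0.876400
step 5 [2.5y] zero: DF = P = 8333/10000 ≈ 0.833300
step 6 [3y] zero: DF = P = 207/250 ≈ 0.828000
step 7 [3.5y] swap r/2=2103/61648: DF=(1 − 2103/61648·(0.965500+0.953600+0.918300+0.876400+0.833300+0.828000))/(1+2103/61648) = 7897/10000 ≈ 0.789700

1 1/2 1931/2000
2 1 596/625
3 3/2 9183/10000
4 2 2191/2500
5 5/2 8333/10000
6 3 207/250
7 7/2 7897/10000
DF(3y) is solved at step 6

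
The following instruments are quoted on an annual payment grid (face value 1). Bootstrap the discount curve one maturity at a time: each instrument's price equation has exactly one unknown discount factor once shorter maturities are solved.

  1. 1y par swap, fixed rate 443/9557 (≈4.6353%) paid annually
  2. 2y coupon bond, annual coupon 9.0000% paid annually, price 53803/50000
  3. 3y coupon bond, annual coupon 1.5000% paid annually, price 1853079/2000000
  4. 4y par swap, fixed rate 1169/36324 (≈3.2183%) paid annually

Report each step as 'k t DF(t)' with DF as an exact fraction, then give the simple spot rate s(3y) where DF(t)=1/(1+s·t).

step 1 [1y] swap r/1=443/9557: DF=(1 − 443/9557·(0))/(1+443/9557) = 9557/10000 ≈ 0.955700
step 2 [2y] bond c/1=9/100: DF=(53803/50000 − 9/100·(0.955700))/(1+9/100) = 9083/10000 ≈ 0.908300
step 3 [3y] bond c/1=3/200: DF=(1853079/2000000 − 3/200·(0.955700+0.908300))/(1+3/200) = 8853/10000 ≈ 0.885300
step 4 [4y] swap r/1=1169/36324: DF=(1 − 1169/36324·(0.955700+0.908300+0.885300))/(1+1169/36324) = 8831/10000 ≈ 0.883100

1 1 9557/10000
2 2 9083/10000
3 3 8853/10000
4 4 8831/10000
s(3y) = (1/(8853/10000) − 1)/(3) = 1147/26559 ≈ 4.3187%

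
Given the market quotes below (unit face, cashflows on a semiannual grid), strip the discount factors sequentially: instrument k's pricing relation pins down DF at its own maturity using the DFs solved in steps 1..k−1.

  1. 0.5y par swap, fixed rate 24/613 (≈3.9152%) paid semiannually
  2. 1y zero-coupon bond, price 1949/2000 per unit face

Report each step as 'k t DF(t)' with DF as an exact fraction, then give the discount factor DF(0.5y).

step 1 [0.5y] swap r/2=12/613: DF=(1 − 12/613·(0))/(1+12/613) = 613/625 ≈ 0.980800
step 2 [1y] zero: DF = P = 1949/2000 ≈ 0.974500

1 1/2 613/625
2 1 1949/2000
DF(0.5y) = 613/625 ≈ 0.980800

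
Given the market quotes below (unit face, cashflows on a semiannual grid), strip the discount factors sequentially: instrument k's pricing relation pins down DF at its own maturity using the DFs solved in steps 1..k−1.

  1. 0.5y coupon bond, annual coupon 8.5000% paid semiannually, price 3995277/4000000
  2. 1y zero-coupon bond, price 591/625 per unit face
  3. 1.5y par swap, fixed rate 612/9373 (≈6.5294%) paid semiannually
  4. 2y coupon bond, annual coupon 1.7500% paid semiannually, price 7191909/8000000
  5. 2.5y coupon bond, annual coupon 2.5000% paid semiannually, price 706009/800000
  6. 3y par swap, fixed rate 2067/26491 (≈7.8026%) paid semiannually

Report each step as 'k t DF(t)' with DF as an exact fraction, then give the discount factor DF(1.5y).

step 1 [0.5y] bond c/2=17/400: DF=(3995277/4000000 − 17/400·(0))/(1+17/400) = 9581/10000 ≈ 0.958100
step 2 [1y] zero: DF = P = 591/625 ≈ 0.945600
step 3 [1.5y] swap r/2=306/9373: DF=(1 − 306/9373·(0.958100+0.945600))/(1+306/9373) = 4541/5000 ≈ 0.908200
step 4 [2y] bond c/2=7/800: DF=(7191909/8000000 − 7/800·(0.958100+0.945600+0.908200))/(1+7/800) = 2167/2500 ≈ 0.866800
step 5 [2.5y] bond c/2=1/80: DF=(706009/800000 − 1/80·(0.958100+0.945600+0.908200+0.866800))/(1+1/80) = 4131/5000 ≈ 0.826200
step 6 [3y] swap r/2=2067/52982: DF=(1 − 2067/52982·(0.958100+0.945600+0.908200+0.866800+0.826200))/(1+2067/52982) = 7933/10000 ≈ 0.793300

1 1/2 9581/10000
2 1 591/625
3 3/2 4541/5000
4 2 2167/2500
5 5/2 4131/5000
6 3 7933/10000
DF(1.5y) = 4541/5000 ≈ 0.908200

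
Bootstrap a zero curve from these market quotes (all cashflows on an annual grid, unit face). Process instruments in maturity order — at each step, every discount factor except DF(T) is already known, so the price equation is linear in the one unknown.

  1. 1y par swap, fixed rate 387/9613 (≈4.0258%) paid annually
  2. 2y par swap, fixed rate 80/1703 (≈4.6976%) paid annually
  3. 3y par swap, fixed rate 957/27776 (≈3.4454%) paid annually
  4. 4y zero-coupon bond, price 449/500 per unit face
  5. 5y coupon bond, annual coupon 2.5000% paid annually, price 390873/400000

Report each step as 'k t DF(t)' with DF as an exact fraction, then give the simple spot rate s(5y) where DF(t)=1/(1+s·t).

1 1 9613/10000
2 2 114/125
3 3 9043/10000
4 4 449/500
5 5 8637/10000
s(5y) = (1/(8637/10000) − 1)/(5) = 1363/43185 ≈ 3.1562%

step 1 [1y] swap r/1=387/9613: DF=(1 − 387/9613·(0))/(1+387/9613) = 9613/10000 ≈ 0.961300
step 2 [2y] swap r/1=80/1703: DF=(1 − 80/1703·(0.961300))/(1+80/1703) = 114/125 ≈ 0.912000
step 3 [3y] swap r/1=957/27776: DF=(1 − 957/27776·(0.961300+0.912000))/(1+957/27776) = 9043/10000 ≈ 0.904300
step 4 [4y] zero: DF = P = 449/500 ≈ 0.898000
step 5 [5y] bond c/1=1/40: DF=(390873/400000 − 1/40·(0.961300+0.912000+0.904300+0.898000))/(1+1/40) = 8637/10000 ≈ 0.863700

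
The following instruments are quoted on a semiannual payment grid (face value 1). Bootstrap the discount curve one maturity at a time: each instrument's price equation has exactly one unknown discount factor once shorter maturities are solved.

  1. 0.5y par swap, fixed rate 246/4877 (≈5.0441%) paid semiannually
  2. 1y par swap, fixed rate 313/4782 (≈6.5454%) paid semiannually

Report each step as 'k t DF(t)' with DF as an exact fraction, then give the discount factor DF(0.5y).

1 1/2 4877/5000
2 1 4687/5000
DF(0.5y) = 4877/5000 ≈ 0.975400

step 1 [0.5y] swap r/2=123/4877: DF=(1 − 123/4877·(0))/(1+123/4877) = 4877/5000 ≈ 0.975400
step 2 [1y] swap r/2=313/9564: DF=(1 − 313/9564·(0.975400))/(1+313/9564) = 4687/5000 ≈ 0.937400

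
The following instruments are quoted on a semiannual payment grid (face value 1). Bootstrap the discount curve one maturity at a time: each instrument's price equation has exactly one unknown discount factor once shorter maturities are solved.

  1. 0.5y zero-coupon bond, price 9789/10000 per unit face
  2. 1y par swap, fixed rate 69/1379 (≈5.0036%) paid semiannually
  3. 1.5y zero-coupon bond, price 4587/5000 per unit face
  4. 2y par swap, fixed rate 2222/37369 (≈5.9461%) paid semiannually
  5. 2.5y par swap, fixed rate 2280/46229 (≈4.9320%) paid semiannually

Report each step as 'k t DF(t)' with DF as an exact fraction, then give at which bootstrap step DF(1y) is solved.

1 1/2 9789/10000
2 1 9517/10000
3 3/2 4587/5000
4 2 8889/10000
5 5/2 443/500
DF(1y) is solved at step 2

step 1 [0.5y] zero: DF = P = 9789/10000 ≈ 0.978900
step 2 [1y] swap r/2=69/2758: DF=(1 − 69/2758·(0.978900))/(1+69/2758) = 9517/10000 ≈ 0.951700
step 3 [1.5y] zero: DF = P = 4587/5000 ≈ 0.917400
step 4 [2y] swap r/2=1111/37369: DF=(1 − 1111/37369·(0.978900+0.951700+0.917400))/(1+1111/37369) = 8889/10000 ≈ 0.888900
step 5 [2.5y] swap r/2=1140/46229: DF=(1 − 1140/46229·(0.978900+0.951700+0.917400+0.888900))/(1+1140/46229) = 443/500 ≈ 0.886000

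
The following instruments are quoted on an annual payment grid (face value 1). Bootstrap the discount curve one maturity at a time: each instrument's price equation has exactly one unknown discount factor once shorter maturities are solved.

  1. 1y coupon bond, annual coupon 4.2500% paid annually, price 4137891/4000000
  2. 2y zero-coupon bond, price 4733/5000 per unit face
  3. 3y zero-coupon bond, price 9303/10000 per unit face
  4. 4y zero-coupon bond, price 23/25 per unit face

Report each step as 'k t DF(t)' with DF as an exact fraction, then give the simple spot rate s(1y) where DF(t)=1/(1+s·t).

step 1 [1y] bond c/1=17/400: DF=(4137891/4000000 − 17/400·(0))/(1+17/400) = 9923/10000 ≈ 0.992300
step 2 [2y] zero: DF = P = 4733/5000 ≈ 0.946600
step 3 [3y] zero: DF = P = 9303/10000 ≈ 0.930300
step 4 [4y] zero: DF = P = 23/25 ≈ 0.920000

1 1 9923/10000
2 2 4733/5000
3 3 9303/10000
4 4 23/25
s(1y) = (1/(9923/10000) − 1)/(1) = 77/9923 ≈ 0.7760%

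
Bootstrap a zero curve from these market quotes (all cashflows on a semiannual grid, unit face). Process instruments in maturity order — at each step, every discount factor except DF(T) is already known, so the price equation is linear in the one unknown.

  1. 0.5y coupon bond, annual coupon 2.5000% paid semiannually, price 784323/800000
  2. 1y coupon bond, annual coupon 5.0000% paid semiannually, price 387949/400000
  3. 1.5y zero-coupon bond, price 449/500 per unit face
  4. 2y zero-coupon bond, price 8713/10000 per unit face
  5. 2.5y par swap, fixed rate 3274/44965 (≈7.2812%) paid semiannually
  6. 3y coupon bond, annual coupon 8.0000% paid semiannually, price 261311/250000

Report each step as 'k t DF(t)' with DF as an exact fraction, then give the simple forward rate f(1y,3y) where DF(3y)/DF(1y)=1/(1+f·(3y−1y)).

1 1/2 9683/10000
2 1 4613/5000
3 3/2 449/500
4 2 8713/10000
5 5/2 8363/10000
6 3 8321/10000
f(1y,3y) = ((4613/5000)/(8321/10000) − 1)/(2) = 905/16642 ≈ 5.4380%

step 1 [0.5y] bond c/2=1/80: DF=(784323/800000 − 1/80·(0))/(1+1/80) = 9683/10000 ≈ 0.968300
step 2 [1y] bond c/2=1/40: DF=(387949/400000 − 1/40·(0.968300))/(1+1/40) = 4613/5000 ≈ 0.922600
step 3 [1.5y] zero: DF = P = 449/500 ≈ 0.898000
step 4 [2y] zero: DF = P = 8713/10000 ≈ 0.871300
step 5 [2.5y] swap r/2=1637/44965: DF=(1 − 1637/44965·(0.968300+0.922600+0.898000+0.871300))/(1+1637/44965) = 8363/10000 ≈ 0.836300
step 6 [3y] bond c/2=1/25: DF=(261311/250000 − 1/25·(0.968300+0.922600+0.898000+0.871300+0.836300))/(1+1/25) = 8321/10000 ≈ 0.832100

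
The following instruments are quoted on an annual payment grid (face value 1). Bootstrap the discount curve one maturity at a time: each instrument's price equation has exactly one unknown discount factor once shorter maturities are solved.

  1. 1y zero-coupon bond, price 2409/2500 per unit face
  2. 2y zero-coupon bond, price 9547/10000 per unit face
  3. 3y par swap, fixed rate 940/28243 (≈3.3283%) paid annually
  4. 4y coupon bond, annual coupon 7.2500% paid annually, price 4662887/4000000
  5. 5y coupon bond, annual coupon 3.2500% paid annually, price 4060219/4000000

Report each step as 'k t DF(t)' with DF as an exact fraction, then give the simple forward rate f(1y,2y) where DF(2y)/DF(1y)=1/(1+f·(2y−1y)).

1 1 2409/2500
2 2 9547/10000
3 3 453/500
4 4 112/125
5 5 433/500
f(1y,2y) = ((2409/2500)/(9547/10000) − 1)/(1) = 89/9547 ≈ 0.9322%

step 1 [1y] zero: DF = P = 2409/2500 ≈ 0.963600
step 2 [2y] zero: DF = P = 9547/10000 ≈ 0.954700
step 3 [3y] swap r/1=940/28243: DF=(1 − 940/28243·(0.963600+0.954700))/(1+940/28243) = 453/500 ≈ 0.906000
step 4 [4y] bond c/1=29/400: DF=(4662887/4000000 − 29/400·(0.963600+0.954700+0.906000))/(1+29/400) = 112/125 ≈ 0.896000
step 5 [5y] bond c/1=13/400: DF=(4060219/4000000 − 13/400·(0.963600+0.954700+0.906000+0.896000))/(1+13/400) = 433/500 ≈ 0.866000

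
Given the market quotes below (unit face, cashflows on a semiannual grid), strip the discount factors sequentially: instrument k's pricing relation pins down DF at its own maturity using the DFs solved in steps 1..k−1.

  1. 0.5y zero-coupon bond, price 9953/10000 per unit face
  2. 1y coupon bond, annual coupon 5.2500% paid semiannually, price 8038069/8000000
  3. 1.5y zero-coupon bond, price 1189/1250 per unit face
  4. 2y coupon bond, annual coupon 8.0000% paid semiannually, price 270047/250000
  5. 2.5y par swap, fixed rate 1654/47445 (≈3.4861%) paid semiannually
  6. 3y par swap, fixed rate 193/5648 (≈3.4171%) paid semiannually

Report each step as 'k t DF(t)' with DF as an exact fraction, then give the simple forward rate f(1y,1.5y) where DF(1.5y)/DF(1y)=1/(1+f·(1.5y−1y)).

step 1 [0.5y] zero: DF = P = 9953/10000 ≈ 0.995300
step 2 [1y] bond c/2=21/800: DF=(8038069/8000000 − 21/800·(0.995300))/(1+21/800) = 596/625 ≈ 0.953600
step 3 [1.5y] zero: DF = P = 1189/1250 ≈ 0.951200
step 4 [2y] bond c/2=1/25: DF=(270047/250000 − 1/25·(0.995300+0.953600+0.951200))/(1+1/25) = 9271/10000 ≈ 0.927100
step 5 [2.5y] swap r/2=827/47445: DF=(1 − 827/47445·(0.995300+0.953600+0.951200+0.927100))/(1+827/47445) = 9173/10000 ≈ 0.917300
step 6 [3y] swap r/2=193/11296: DF=(1 − 193/11296·(0.995300+0.953600+0.951200+0.927100+0.917300))/(1+193/11296) = 1807/2000 ≈ 0.903500

1 1/2 9953/10000
2 1 596/625
3 3/2 1189/1250
4 2 9271/10000
5 5/2 9173/10000
6 3 1807/2000
f(1y,1.5y) = ((596/625)/(1189/1250) − 1)/(1/2) = 6/1189 ≈ 0.5046%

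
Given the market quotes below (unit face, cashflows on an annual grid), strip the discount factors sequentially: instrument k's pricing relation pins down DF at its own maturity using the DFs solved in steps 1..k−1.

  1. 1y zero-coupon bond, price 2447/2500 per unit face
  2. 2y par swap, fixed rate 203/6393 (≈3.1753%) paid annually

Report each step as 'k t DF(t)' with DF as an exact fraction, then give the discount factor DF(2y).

step 1 [1y] zero: DF = P = 2447/2500 ≈ 0.978800
step 2 [2y] swap r/1=203/6393: DF=(1 − 203/6393·(0.978800))/(1+203/6393) = 9391/10000 ≈ 0.939100

1 1 2447/2500
2 2 9391/10000
DF(2y) = 9391/10000 ≈ 0.939100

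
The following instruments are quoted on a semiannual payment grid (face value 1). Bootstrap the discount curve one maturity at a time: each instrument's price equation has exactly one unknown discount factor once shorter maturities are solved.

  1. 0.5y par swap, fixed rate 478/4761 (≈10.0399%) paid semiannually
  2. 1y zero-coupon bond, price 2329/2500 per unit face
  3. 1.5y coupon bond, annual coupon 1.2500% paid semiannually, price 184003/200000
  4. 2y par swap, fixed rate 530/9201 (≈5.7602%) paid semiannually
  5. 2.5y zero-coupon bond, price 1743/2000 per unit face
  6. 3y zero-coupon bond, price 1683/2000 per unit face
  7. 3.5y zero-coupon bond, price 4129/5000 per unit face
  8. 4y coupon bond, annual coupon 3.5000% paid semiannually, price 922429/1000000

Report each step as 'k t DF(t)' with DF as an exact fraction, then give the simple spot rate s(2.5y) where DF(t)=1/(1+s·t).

step 1 [0.5y] swap r/2=239/4761: DF=(1 − 239/4761·(0))/(1+239/4761) = 4761/5000 ≈ 0.952200
step 2 [1y] zero: DF = P = 2329/2500 ≈ 0.931600
step 3 [1.5y] bond c/2=1/160: DF=(184003/200000 − 1/160·(0.952200+0.931600))/(1+1/160) = 4513/5000 ≈ 0.902600
step 4 [2y] swap r/2=265/9201: DF=(1 − 265/9201·(0.952200+0.931600+0.902600))/(1+265/9201) = 447/500 ≈ 0.894000
step 5 [2.5y] zero: DF = P = 1743/2000 ≈ 0.871500
step 6 [3y] zero: DF = P = 1683/2000 ≈ 0.841500
step 7 [3.5y] zero: DF = P = 4129/5000 ≈ 0.825800
step 8 [4y] bond c/2=7/400: DF=(922429/1000000 − 7/400·(0.952200+0.931600+0.902600+0.894000+0.871500+0.841500+0.825800))/(1+7/400) = 1999/2500 ≈ 0.799600

1 1/2 4761/5000
2 1 2329/2500
3 3/2 4513/5000
4 2 447/500
5 5/2 1743/2000
6 3 1683/2000
7 7/2 4129/5000
8 4 1999/2500
s(2.5y) = (1/(1743/2000) − 1)/(5/2) = 514/8715 ≈ 5.8979%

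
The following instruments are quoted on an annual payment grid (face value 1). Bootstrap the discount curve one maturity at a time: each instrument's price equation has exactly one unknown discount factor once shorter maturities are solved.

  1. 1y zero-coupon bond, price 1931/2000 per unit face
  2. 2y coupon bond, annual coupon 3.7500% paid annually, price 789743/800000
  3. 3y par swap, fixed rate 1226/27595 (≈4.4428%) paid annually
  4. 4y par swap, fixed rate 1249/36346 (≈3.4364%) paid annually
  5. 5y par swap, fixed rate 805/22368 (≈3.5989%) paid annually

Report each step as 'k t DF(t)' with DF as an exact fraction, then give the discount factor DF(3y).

step 1 [1y] zero: DF = P = 1931/2000 ≈ 0.965500
step 2 [2y] bond c/1=3/80: DF=(789743/800000 − 3/80·(0.965500))/(1+3/80) = 4583/5000 ≈ 0.916600
step 3 [3y] swap r/1=1226/27595: DF=(1 − 1226/27595·(0.965500+0.916600))/(1+1226/27595) = 4387/5000 ≈ 0.877400
step 4 [4y] swap r/1=1249/36346: DF=(1 − 1249/36346·(0.965500+0.916600+0.877400))/(1+1249/36346) = 8751/10000 ≈ 0.875100
step 5 [5y] swap r/1=805/22368: DF=(1 − 805/22368·(0.965500+0.916600+0.877400+0.875100))/(1+805/22368) = 839/1000 ≈ 0.839000

1 1 1931/2000
2 2 4583/5000
3 3 4387/5000
4 4 8751/10000
5 5 839/1000
DF(3y) = 4387/5000 ≈ 0.877400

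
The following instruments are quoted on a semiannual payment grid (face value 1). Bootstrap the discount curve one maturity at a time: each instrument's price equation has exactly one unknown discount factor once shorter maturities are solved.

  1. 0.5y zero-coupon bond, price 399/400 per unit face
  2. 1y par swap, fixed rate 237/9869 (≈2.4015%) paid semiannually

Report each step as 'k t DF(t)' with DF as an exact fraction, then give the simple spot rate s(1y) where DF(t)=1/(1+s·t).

1 1/2 399/400
2 1 9763/10000
s(1y) = (1/(9763/10000) − 1)/(1) = 237/9763 ≈ 2.4275%

step 1 [0.5y] zero: DF = P = 399/400 ≈ 0.997500
step 2 [1y] swap r/2=237/19738: DF=(1 − 237/19738·(0.997500))/(1+237/19738) = 9763/10000 ≈ 0.976300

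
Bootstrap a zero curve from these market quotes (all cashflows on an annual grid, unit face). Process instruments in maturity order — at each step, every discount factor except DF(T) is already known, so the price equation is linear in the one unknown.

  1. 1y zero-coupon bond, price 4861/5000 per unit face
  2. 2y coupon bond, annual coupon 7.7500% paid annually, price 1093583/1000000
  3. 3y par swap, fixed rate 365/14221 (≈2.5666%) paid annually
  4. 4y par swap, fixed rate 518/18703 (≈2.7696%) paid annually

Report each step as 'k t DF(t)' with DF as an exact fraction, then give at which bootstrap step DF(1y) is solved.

step 1 [1y] zero: DF = P = 4861/5000 ≈ 0.972200
step 2 [2y] bond c/1=31/400: DF=(1093583/1000000 − 31/400·(0.972200))/(1+31/400) = 189/200 ≈ 0.945000
step 3 [3y] swap r/1=365/14221: DF=(1 − 365/14221·(0.972200+0.945000))/(1+365/14221) = 927/1000 ≈ 0.927000
step 4 [4y] swap r/1=518/18703: DF=(1 − 518/18703·(0.972200+0.945000+0.927000))/(1+518/18703) = 2241/2500 ≈ 0.896400

1 1 4861/5000
2 2 189/200
3 3 927/1000
4 4 2241/2500
DF(1y) is solved at step 1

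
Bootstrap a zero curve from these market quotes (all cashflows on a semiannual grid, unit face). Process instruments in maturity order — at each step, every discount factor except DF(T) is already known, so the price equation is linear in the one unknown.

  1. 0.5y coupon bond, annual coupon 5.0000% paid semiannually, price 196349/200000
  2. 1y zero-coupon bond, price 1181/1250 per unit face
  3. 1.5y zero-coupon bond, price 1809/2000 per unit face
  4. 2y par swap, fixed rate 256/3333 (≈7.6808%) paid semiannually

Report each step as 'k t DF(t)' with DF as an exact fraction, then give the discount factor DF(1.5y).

step 1 [0.5y] bond c/2=1/40: DF=(196349/200000 − 1/40·(0))/(1+1/40) = 4789/5000 ≈ 0.957800
step 2 [1y] zero: DF = P = 1181/1250 ≈ 0.944800
step 3 [1.5y] zero: DF = P = 1809/2000 ≈ 0.904500
step 4 [2y] swap r/2=128/3333: DF=(1 − 128/3333·(0.957800+0.944800+0.904500))/(1+128/3333) = 537/625 ≈ 0.859200

1 1/2 4789/5000
2 1 1181/1250
3 3/2 1809/2000
4 2 537/625
DF(1.5y) = 1809/2000 ≈ 0.904500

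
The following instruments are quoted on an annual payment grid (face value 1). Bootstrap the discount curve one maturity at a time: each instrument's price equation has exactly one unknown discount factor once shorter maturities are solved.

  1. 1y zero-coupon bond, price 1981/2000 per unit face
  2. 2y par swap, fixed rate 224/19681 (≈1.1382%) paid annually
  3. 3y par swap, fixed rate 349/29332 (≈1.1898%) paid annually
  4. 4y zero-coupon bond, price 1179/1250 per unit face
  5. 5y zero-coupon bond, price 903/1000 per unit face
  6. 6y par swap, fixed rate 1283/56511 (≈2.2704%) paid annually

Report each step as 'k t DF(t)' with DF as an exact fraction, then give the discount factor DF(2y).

1 1 1981/2000
2 2 611/625
3 3 9651/10000
4 4 1179/1250
5 5 903/1000
6 6 8717/10000
DF(2y) = 611/625 ≈ 0.977600

step 1 [1y] zero: DF = P = 1981/2000 ≈ 0.990500
step 2 [2y] swap r/1=224/19681: DF=(1 − 224/19681·(0.990500))/(1+224/19681) = 611/625 ≈ 0.977600
step 3 [3y] swap r/1=349/29332: DF=(1 − 349/29332·(0.990500+0.977600))/(1+349/29332) = 9651/10000 ≈ 0.965100
step 4 [4y] zero: DF = P = 1179/1250 ≈ 0.943200
step 5 [5y] zero: DF = P = 903/1000 ≈ 0.903000
step 6 [6y] swap r/1=1283/56511: DF=(1 − 1283/56511·(0.990500+0.977600+0.965100+0.943200+0.903000))/(1+1283/56511) = 8717/10000 ≈ 0.871700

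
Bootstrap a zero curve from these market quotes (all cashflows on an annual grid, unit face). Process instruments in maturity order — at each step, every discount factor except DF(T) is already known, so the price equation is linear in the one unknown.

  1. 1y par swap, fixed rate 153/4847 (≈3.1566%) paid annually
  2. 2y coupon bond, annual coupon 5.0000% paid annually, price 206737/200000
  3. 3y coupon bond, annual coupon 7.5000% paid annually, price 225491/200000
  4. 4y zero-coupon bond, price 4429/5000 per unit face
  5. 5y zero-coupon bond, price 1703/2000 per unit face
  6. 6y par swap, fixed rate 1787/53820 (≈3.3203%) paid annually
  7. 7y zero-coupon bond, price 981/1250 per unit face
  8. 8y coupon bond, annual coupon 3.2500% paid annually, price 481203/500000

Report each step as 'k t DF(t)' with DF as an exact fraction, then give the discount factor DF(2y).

step 1 [1y] swap r/1=153/4847: DF=(1 − 153/4847·(0))/(1+153/4847) = 4847/5000 ≈ 0.969400
step 2 [2y] bond c/1=1/20: DF=(206737/200000 − 1/20·(0.969400))/(1+1/20) = 9383/10000 ≈ 0.938300
step 3 [3y] bond c/1=3/40: DF=(225491/200000 − 3/40·(0.969400+0.938300))/(1+3/40) = 9157/10000 ≈ 0.915700
step 4 [4y] zero: DF = P = 4429/5000 ≈ 0.885800
step 5 [5y] zero: DF = P = 1703/2000 ≈ 0.851500
step 6 [6y] swap r/1=1787/53820: DF=(1 − 1787/53820·(0.969400+0.938300+0.915700+0.885800+0.851500))/(1+1787/53820) = 8213/10000 ≈ 0.821300
step 7 [7y] zero: DF = P = 981/1250 ≈ 0.784800
step 8 [8y] bond c/1=13/400: DF=(481203/500000 − 13/400·(0.969400+0.938300+0.915700+0.885800+0.851500+0.821300+0.784800))/(1+13/400) = 369/500 ≈ 0.738000

1 1 4847/5000
2 2 9383/10000
3 3 9157/10000
4 4 4429/5000
5 5 1703/2000
6 6 8213/10000
7 7 981/1250
8 8 369/500
DF(2y) = 9383/10000 ≈ 0.938300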